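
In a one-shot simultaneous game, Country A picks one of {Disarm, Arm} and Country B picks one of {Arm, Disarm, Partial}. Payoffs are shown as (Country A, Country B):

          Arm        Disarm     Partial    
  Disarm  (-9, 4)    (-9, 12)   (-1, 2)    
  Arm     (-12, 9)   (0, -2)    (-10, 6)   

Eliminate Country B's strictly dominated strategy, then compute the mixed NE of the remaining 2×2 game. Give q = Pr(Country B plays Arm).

q = 3/4

Country B's strategy Partial is strictly dominated by Arm: 4 > 2 and 9 > 6. Eliminate Partial.
Country A's indifference between Disarm and Arm determines Country B's mixing probability q:
  Country A's expected payoff from Disarm: q·(-9) + (1−q)·(-9) = -9
  Country A's expected payoff from Arm: q·(-12) + (1−q)·0 = -12q
  -9 = -12q  ⇒  12q = 9  ⇒  q = 3/4.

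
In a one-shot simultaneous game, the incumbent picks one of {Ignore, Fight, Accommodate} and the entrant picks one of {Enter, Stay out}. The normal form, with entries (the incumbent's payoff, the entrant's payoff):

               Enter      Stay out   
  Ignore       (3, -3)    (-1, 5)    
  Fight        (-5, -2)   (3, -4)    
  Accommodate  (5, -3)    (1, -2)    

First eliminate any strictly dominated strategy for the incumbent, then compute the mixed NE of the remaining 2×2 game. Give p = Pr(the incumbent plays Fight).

p = 1/3

The incumbent's strategy Ignore is strictly dominated by Accommodate: 5 > 3 and 1 > -1. Eliminate Ignore.
Set the entrant's expected payoff from Enter equal to that from Stay out:
  the entrant's expected payoff from Enter: p·(-2) + (1−p)·(-3) = p - 3
  the entrant's expected payoff from Stay out: p·(-4) + (1−p)·(-2) = -2p - 2
  p - 3 = -2p - 2  ⇒  3p = 1  ⇒  p = 1/3.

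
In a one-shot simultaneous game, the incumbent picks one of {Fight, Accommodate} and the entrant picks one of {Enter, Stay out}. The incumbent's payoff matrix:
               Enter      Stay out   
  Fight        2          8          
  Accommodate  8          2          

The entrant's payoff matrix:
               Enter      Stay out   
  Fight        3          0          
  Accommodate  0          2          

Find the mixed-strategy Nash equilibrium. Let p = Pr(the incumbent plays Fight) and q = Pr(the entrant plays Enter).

In a mixed equilibrium the entrant is indifferent between Enter and Stay out; this condition fixes p.
  the entrant's expected payoff from Enter: p·3 + (1−p)·0 = 3p
  the entrant's expected payoff from Stay out: p·0 + (1−p)·2 = -2p + 2
  3p = -2p + 2  ⇒  5p = 2  ⇒  p = 2/5.
For the incumbent to be willing to mix, the incumbent must be indifferent between Fight and Accommodate, which pins down the entrant's mix.
  the incumbent's payoff from Fight: q·2 + (1−q)·8 = -6q + 8
  the incumbent's payoff from Accommodate: q·8 + (1−q)·2 = 6q + 2
  -6q + 8 = 6q + 2  ⇒  -12q = -6  ⇒  q = 1/2.

p = 2/5, q = 1/2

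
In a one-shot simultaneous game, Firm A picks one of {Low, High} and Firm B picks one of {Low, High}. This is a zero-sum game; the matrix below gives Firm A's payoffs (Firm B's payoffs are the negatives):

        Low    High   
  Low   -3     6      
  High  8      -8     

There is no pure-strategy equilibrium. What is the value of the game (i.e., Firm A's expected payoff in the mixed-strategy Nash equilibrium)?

For Firm A to be willing to mix, Firm A must be indifferent between Low and High, which pins down Firm B's mix.
  Firm A's payoff from Low: q·(-3) + (1−q)·6 = -9q + 6
  Firm A's payoff from High: q·8 + (1−q)·(-8) = 16q - 8
  -9q + 6 = 16q - 8  ⇒  -25q = -14  ⇒  q = 14/25.
The value is Firm A's expected payoff against this mix (using Low): (14/25)·(-3) + (11/25)·6 = 24/25.

v = 24/25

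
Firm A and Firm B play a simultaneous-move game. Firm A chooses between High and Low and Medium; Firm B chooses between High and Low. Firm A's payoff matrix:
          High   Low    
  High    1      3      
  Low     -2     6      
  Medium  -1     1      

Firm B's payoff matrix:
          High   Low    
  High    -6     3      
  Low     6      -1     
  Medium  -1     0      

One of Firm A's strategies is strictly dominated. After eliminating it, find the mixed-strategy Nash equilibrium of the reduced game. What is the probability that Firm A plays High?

Firm A's strategy Medium is strictly dominated by High: 1 > -1 and 3 > 1. Eliminate Medium.
Set Firm B's expected payoff from High equal to that from Low:
  Firm B's payoff from High: p·(-6) + (1−p)·6 = -12p + 6
  Firm B's payoff from Low: p·3 + (1−p)·(-1) = 4p - 1
  -12p + 6 = 4p - 1  ⇒  -16p = -7  ⇒  p = 7/16.

p = 7/16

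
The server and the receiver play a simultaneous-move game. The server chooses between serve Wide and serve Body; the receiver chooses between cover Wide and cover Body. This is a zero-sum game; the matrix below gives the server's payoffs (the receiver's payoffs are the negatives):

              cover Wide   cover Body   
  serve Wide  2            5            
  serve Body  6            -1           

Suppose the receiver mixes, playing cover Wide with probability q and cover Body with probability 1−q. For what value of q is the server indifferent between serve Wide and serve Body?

q = 3/5

Set the server's expected payoff from serve Wide equal to that from serve Body:
  the server's payoff to serve Wide: q·2 + (1−q)·5 = -3q + 5
  the server's payoff to serve Body: q·6 + (1−q)·(-1) = 7q - 1
  -3q + 5 = 7q - 1  ⇒  -10q = -6  ⇒  q = 3/5.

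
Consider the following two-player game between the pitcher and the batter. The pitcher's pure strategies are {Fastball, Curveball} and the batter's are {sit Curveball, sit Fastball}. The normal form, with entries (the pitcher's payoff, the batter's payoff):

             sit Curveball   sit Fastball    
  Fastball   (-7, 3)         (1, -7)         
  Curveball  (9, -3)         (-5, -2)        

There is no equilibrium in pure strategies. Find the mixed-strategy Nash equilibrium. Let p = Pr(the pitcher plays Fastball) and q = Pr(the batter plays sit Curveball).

p = 1/11, q = 3/11

For the batter to be willing to mix, the batter must be indifferent between sit Curveball and sit Fastball, which pins down the pitcher's mix.
  the batter's payoff from sit Curveball: p·3 + (1−p)·(-3) = 6p - 3
  the batter's payoff from sit Fastball: p·(-7) + (1−p)·(-2) = -5p - 2
  6p - 3 = -5p - 2  ⇒  11p = 1  ⇒  p = 1/11.
The pitcher's indifference between Fastball and Curveball determines the batter's mixing probability q:
  the pitcher's expected payoff from Fastball: q·(-7) + (1−q)·1 = -8q + 1
  the pitcher's expected payoff from Curveball: q·9 + (1−q)·(-5) = 14q - 5
  -8q + 1 = 14q - 5  ⇒  -22q = -6  ⇒  q = 3/11.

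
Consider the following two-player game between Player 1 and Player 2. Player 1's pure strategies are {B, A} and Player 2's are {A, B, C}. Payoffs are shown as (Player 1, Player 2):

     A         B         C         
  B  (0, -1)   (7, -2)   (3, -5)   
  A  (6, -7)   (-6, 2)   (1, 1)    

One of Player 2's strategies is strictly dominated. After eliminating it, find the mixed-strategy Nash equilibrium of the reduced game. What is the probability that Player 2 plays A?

Player 2's strategy C is strictly dominated by B: -2 > -5 and 2 > 1. Eliminate C.
In a mixed equilibrium Player 1 is indifferent between B and A; this condition fixes q.
  Player 1's payoff to B: q·0 + (1−q)·7 = -7q + 7
  Player 1's payoff to A: q·6 + (1−q)·(-6) = 12q - 6
  -7q + 7 = 12q - 6  ⇒  -19q = -13  ⇒  q = 13/19.

q = 13/19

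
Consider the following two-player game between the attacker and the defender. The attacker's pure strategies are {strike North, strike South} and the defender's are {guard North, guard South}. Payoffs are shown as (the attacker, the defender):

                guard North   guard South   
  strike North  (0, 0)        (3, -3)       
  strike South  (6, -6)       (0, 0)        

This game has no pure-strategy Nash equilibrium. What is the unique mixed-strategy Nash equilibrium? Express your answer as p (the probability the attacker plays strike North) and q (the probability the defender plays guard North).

For the defender to be willing to mix, the defender must be indifferent between guard North and guard South, which pins down the attacker's mix.
  the defender's payoff from guard North: p·0 + (1−p)·(-6) = 6p - 6
  the defender's payoff from guard South: p·(-3) + (1−p)·0 = -3p
  6p - 6 = -3p  ⇒  9p = 6  ⇒  p = 2/3.
The defender's mix must leave the attacker indifferent between strike North and strike South.
  the attacker's payoff to strike North: q·0 + (1−q)·3 = -3q + 3
  the attacker's payoff to strike South: q·6 + (1−q)·0 = 6q
  -3q + 3 = 6q  ⇒  -9q = -3  ⇒  q = 1/3.

p = 2/3, q = 1/3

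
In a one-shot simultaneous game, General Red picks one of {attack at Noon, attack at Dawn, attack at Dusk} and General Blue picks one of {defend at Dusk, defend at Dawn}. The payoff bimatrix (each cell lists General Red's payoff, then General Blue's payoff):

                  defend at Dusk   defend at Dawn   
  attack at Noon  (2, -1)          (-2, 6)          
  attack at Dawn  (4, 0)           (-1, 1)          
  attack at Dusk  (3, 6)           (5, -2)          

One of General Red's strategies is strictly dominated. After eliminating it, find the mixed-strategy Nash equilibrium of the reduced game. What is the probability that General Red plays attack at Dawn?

p = 8/9

General Red's strategy attack at Noon is strictly dominated by attack at Dawn: 4 > 2 and -1 > -2. Eliminate attack at Noon.
In a mixed equilibrium General Blue is indifferent between defend at Dusk and defend at Dawn; this condition fixes p.
  General Blue's payoff to defend at Dusk: p·0 + (1−p)·6 = -6p + 6
  General Blue's payoff to defend at Dawn: p·1 + (1−p)·(-2) = 3p - 2
  -6p + 6 = 3p - 2  ⇒  -9p = -8  ⇒  p = 8/9.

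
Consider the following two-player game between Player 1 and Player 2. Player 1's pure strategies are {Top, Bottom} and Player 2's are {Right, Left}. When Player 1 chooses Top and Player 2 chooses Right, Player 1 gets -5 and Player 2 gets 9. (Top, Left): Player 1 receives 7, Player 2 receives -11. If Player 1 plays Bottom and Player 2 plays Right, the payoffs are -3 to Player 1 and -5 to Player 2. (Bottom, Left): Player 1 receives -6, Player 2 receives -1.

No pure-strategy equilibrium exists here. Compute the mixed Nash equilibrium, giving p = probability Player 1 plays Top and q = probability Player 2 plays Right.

Set Player 2's expected payoff from Right equal to that from Left:
  Player 2's payoff from Right: p·9 + (1−p)·(-5) = 14p - 5
  Player 2's payoff from Left: p·(-11) + (1−p)·(-1) = -10p - 1
  14p - 5 = -10p - 1  ⇒  24p = 4  ⇒  p = 1/6.
Set Player 1's expected payoff from Top equal to that from Bottom:
  Player 1's payoff from Top: q·(-5) + (1−q)·7 = -12q + 7
  Player 1's payoff from Bottom: q·(-3) + (1−q)·(-6) = 3q - 6
  -12q + 7 = 3q - 6  ⇒  -15q = -13  ⇒  q = 13/15.

p = 1/6, q = 13/15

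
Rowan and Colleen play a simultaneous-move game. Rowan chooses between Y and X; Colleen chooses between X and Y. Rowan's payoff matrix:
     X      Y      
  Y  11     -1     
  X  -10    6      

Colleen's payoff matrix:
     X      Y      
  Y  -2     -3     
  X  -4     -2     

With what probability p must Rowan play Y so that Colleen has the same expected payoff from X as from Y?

Rowan's mix must leave Colleen indifferent between X and Y.
  Colleen's payoff to X: p·(-2) + (1−p)·(-4) = 2p - 4
  Colleen's payoff to Y: p·(-3) + (1−p)·(-2) = -p - 2
  2p - 4 = -p - 2  ⇒  3p = 2  ⇒  p = 2/3.

p = 2/3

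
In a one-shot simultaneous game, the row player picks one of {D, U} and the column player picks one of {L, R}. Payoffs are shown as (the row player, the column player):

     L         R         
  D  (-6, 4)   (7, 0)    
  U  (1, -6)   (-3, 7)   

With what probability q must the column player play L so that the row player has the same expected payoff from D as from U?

The row player's indifference between D and U determines the column player's mixing probability q:
  the row player's expected payoff from D: q·(-6) + (1−q)·7 = -13q + 7
  the row player's expected payoff from U: q·1 + (1−q)·(-3) = 4q - 3
  -13q + 7 = 4q - 3  ⇒  -17q = -10  ⇒  q = 10/17.

q = 10/17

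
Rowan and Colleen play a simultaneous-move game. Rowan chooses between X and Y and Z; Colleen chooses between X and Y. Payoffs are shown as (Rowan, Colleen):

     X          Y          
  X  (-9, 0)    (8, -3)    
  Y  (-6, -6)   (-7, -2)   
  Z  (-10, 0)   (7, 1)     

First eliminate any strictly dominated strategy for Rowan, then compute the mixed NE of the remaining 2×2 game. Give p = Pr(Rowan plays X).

p = 4/7

Rowan's strategy Z is strictly dominated by X: -9 > -10 and 8 > 7. Eliminate Z.
In a mixed equilibrium Colleen is indifferent between X and Y; this condition fixes p.
  Colleen's expected payoff from X: p·0 + (1−p)·(-6) = 6p - 6
  Colleen's expected payoff from Y: p·(-3) + (1−p)·(-2) = -p - 2
  6p - 6 = -p - 2  ⇒  7p = 4  ⇒  p = 4/7.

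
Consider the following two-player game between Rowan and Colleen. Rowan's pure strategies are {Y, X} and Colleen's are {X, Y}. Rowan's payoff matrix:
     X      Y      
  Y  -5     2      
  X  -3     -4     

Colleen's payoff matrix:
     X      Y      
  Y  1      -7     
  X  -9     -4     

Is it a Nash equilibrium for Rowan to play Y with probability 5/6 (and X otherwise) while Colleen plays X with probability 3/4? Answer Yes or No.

No

Given Rowan's mix p = 5/6, Colleen's payoff from X is -2/3 but from Y is -13/2. Colleen strictly prefers X, so Colleen would not mix.
So the proposed profile is not a Nash equilibrium.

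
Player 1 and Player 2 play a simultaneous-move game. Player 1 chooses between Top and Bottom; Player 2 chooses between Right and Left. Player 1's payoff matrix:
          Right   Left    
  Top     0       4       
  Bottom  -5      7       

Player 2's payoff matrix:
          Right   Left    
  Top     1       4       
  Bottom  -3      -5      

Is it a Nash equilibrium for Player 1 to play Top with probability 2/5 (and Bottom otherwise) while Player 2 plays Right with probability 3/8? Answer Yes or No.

Check Player 2's indifference given Player 1's mix p = 2/5:
  payoff from Right = -7/5; payoff from Left = -7/5 — equal.
Check Player 1's indifference given Player 2's mix q = 3/8:
  payoff from Top = 5/2; payoff from Bottom = 5/2 — equal.
Both players are indifferent, so neither can profitably deviate.

Yes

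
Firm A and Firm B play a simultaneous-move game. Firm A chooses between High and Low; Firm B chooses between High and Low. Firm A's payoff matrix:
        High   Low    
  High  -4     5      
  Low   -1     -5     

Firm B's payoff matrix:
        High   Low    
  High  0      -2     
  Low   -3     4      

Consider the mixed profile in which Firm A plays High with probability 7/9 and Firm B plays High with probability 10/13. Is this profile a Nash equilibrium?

Check Firm B's indifference given Firm A's mix p = 7/9:
  payoff from High = -2/3; payoff from Low = -2/3 — equal.
Check Firm A's indifference given Firm B's mix q = 10/13:
  payoff from High = -25/13; payoff from Low = -25/13 — equal.
Both players are indifferent, so neither can profitably deviate.

Yes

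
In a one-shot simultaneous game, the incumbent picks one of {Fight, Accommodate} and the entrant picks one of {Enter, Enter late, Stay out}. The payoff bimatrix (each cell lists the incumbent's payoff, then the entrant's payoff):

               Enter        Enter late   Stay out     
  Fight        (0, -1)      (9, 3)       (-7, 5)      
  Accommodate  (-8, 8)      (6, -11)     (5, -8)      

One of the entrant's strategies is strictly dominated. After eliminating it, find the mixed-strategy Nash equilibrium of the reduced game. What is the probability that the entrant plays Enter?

The entrant's strategy Enter late is strictly dominated by Stay out: 5 > 3 and -8 > -11. Eliminate Enter late.
In a mixed equilibrium the incumbent is indifferent between Fight and Accommodate; this condition fixes q.
  the incumbent's payoff from Fight: q·0 + (1−q)·(-7) = 7q - 7
  the incumbent's payoff from Accommodate: q·(-8) + (1−q)·5 = -13q + 5
  7q - 7 = -13q + 5  ⇒  20q = 12  ⇒  q = 3/5.

q = 3/5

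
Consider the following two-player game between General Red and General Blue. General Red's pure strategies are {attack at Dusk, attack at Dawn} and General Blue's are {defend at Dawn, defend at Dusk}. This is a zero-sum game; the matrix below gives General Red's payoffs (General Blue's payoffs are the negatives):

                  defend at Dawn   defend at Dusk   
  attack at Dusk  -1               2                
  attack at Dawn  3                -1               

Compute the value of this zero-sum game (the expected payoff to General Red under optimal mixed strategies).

General Red's indifference between attack at Dusk and attack at Dawn determines General Blue's mixing probability q:
  General Red's payoff to attack at Dusk: q·(-1) + (1−q)·2 = -3q + 2
  General Red's payoff to attack at Dawn: q·3 + (1−q)·(-1) = 4q - 1
  -3q + 2 = 4q - 1  ⇒  -7q = -3  ⇒  q = 3/7.
The value is General Red's expected payoff against this mix (using attack at Dusk): (3/7)·(-1) + (4/7)·2 = 5/7.

v = 5/7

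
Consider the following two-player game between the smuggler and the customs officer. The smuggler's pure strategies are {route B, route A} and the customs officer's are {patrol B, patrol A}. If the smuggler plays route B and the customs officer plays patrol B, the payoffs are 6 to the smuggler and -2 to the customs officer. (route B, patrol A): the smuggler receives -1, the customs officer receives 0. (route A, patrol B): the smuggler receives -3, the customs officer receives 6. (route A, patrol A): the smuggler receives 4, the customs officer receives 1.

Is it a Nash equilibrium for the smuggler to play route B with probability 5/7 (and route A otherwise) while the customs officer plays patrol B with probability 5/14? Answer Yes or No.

Yes

Check the customs officer's indifference given the smuggler's mix p = 5/7:
  payoff from patrol B = 2/7; payoff from patrol A = 2/7 — equal.
Check the smuggler's indifference given the customs officer's mix q = 5/14:
  payoff from route B = 3/2; payoff from route A = 3/2 — equal.
Both players are indifferent, so neither can profitably deviate.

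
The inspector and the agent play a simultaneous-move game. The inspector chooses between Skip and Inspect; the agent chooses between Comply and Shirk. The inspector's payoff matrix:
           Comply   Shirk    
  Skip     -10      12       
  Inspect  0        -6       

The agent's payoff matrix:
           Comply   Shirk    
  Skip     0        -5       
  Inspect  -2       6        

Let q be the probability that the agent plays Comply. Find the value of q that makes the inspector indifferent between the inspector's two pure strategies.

q = 9/14

Set the inspector's expected payoff from Skip equal to that from Inspect:
  the inspector's payoff from Skip: q·(-10) + (1−q)·12 = -22q + 12
  the inspector's payoff from Inspect: q·0 + (1−q)·(-6) = 6q - 6
  -22q + 12 = 6q - 6  ⇒  -28q = -18  ⇒  q = 9/14.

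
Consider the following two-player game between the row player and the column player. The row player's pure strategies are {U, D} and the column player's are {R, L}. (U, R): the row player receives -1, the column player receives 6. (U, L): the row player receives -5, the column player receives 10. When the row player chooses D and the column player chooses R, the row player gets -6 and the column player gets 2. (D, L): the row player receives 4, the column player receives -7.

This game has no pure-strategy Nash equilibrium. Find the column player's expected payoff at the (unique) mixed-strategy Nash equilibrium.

Set the column player's expected payoff from R equal to that from L:
  the column player's payoff from R: p·6 + (1−p)·2 = 4p + 2
  the column player's payoff from L: p·10 + (1−p)·(-7) = 17p - 7
  4p + 2 = 17p - 7  ⇒  -13p = -9  ⇒  p = 9/13.
At equilibrium the column player is indifferent across columns, so the column player's payoff equals the payoff from R: (9/13)·6 + (4/13)·2 = 62/13.

62/13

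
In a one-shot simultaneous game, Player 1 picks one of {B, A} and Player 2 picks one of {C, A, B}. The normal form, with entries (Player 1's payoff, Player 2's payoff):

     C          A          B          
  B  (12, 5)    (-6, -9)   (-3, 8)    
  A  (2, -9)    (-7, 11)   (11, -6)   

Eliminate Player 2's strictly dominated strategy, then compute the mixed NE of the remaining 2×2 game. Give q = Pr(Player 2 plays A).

Player 2's strategy C is strictly dominated by B: 8 > 5 and -6 > -9. Eliminate C.
In a mixed equilibrium Player 1 is indifferent between B and A; this condition fixes q.
  Player 1's expected payoff from B: q·(-6) + (1−q)·(-3) = -3q - 3
  Player 1's expected payoff from A: q·(-7) + (1−q)·11 = -18q + 11
  -3q - 3 = -18q + 11  ⇒  15q = 14  ⇒  q = 14/15.

q = 14/15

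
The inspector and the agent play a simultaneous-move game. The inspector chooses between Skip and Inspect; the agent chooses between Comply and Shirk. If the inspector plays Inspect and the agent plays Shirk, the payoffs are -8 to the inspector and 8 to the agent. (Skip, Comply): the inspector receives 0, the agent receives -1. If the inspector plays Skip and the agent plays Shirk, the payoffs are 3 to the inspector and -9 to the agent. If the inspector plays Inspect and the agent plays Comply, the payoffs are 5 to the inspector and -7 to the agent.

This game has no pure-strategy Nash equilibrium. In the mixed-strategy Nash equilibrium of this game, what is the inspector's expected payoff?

For the inspector to be willing to mix, the inspector must be indifferent between Skip and Inspect, which pins down the agent's mix.
  the inspector's payoff from Skip: q·0 + (1−q)·3 = -3q + 3
  the inspector's payoff from Inspect: q·5 + (1−q)·(-8) = 13q - 8
  -3q + 3 = 13q - 8  ⇒  -16q = -11  ⇒  q = 11/16.
At equilibrium the inspector is indifferent across rows, so the inspector's payoff equals the payoff from Skip: (11/16)·0 + (5/16)·3 = 15/16.

15/16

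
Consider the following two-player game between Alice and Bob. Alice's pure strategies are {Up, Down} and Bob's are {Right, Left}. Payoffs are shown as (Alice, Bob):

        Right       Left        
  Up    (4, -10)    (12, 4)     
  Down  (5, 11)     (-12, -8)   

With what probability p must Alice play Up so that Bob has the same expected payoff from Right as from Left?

p = 19/33

Bob's indifference between Right and Left determines Alice's mixing probability p:
  Bob's expected payoff from Right: p·(-10) + (1−p)·11 = -21p + 11
  Bob's expected payoff from Left: p·4 + (1−p)·(-8) = 12p - 8
  -21p + 11 = 12p - 8  ⇒  -33p = -19  ⇒  p = 19/33.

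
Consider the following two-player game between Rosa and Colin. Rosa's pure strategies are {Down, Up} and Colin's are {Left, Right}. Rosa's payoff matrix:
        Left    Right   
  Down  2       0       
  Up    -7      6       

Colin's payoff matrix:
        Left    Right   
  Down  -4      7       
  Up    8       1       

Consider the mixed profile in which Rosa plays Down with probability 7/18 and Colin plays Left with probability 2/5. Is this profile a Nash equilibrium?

Check Colin's indifference given Rosa's mix p = 7/18:
  payoff from Left = 10/3; payoff from Right = 10/3 — equal.
Check Rosa's indifference given Colin's mix q = 2/5:
  payoff from Down = 4/5; payoff from Up = 4/5 — equal.
Both players are indifferent, so neither can profitably deviate.

Yes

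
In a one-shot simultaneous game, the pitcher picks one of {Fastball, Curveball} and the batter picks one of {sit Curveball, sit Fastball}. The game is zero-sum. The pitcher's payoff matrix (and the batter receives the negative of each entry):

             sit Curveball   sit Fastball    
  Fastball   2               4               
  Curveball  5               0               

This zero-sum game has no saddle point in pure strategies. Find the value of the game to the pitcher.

Set the pitcher's expected payoff from Fastball equal to that from Curveball:
  the pitcher's expected payoff from Fastball: q·2 + (1−q)·4 = -2q + 4
  the pitcher's expected payoff from Curveball: q·5 + (1−q)·0 = 5q
  -2q + 4 = 5q  ⇒  -7q = -4  ⇒  q = 4/7.
The value is the pitcher's expected payoff against this mix (using Fastball): (4/7)·2 + (3/7)·4 = 20/7.

v = 20/7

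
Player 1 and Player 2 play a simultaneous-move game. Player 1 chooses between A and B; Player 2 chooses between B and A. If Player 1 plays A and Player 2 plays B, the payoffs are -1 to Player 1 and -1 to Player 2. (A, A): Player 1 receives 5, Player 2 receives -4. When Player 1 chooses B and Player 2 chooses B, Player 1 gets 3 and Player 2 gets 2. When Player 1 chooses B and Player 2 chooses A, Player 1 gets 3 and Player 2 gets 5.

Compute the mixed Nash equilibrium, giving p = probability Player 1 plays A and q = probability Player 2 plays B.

p = 1/2, q = 1/3

Player 1's mix must leave Player 2 indifferent between B and A.
  Player 2's payoff to B: p·(-1) + (1−p)·2 = -3p + 2
  Player 2's payoff to A: p·(-4) + (1−p)·5 = -9p + 5
  -3p + 2 = -9p + 5  ⇒  6p = 3  ⇒  p = 1/2.
Set Player 1's expected payoff from A equal to that from B:
  Player 1's expected payoff from A: q·(-1) + (1−q)·5 = -6q + 5
  Player 1's expected payoff from B: q·3 + (1−q)·3 = 3
  -6q + 5 = 3  ⇒  -6q = -2  ⇒  q = 1/3.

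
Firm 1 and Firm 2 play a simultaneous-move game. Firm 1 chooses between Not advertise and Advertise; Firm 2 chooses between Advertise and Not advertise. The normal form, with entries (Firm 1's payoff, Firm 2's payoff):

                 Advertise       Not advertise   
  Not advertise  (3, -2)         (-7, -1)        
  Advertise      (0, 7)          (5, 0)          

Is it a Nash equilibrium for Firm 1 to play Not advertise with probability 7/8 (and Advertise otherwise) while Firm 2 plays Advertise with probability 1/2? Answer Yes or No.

Given Firm 2's mix q = 1/2, Firm 1's payoff from Not advertise is -2 but from Advertise is 5/2. Firm 1 strictly prefers Advertise, so Firm 1 would not mix.
So the proposed profile is not a Nash equilibrium.

No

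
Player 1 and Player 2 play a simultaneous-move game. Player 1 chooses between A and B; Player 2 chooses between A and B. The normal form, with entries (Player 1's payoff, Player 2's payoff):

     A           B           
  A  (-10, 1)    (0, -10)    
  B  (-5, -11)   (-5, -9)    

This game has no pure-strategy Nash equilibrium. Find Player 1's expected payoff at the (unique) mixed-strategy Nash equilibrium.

Player 1's indifference between A and B determines Player 2's mixing probability q:
  Player 1's payoff from A: q·(-10) + (1−q)·0 = -10q
  Player 1's payoff from B: q·(-5) + (1−q)·(-5) = -5
  -10q = -5  ⇒  -10q = -5  ⇒  q = 1/2.
At equilibrium Player 1 is indifferent across rows, so Player 1's payoff equals the payoff from A: (1/2)·(-10) + (1/2)·0 = -5.

-5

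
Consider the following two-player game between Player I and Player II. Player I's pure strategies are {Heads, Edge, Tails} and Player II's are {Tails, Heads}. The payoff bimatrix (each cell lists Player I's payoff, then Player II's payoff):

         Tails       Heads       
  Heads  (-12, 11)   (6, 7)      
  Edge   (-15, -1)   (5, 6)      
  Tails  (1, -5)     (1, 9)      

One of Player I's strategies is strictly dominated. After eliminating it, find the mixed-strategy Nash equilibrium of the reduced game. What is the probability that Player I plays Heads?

p = 7/9

Player I's strategy Edge is strictly dominated by Heads: -12 > -15 and 6 > 5. Eliminate Edge.
Set Player II's expected payoff from Tails equal to that from Heads:
  Player II's payoff to Tails: p·11 + (1−p)·(-5) = 16p - 5
  Player II's payoff to Heads: p·7 + (1−p)·9 = -2p + 9
  16p - 5 = -2p + 9  ⇒  18p = 14  ⇒  p = 7/9.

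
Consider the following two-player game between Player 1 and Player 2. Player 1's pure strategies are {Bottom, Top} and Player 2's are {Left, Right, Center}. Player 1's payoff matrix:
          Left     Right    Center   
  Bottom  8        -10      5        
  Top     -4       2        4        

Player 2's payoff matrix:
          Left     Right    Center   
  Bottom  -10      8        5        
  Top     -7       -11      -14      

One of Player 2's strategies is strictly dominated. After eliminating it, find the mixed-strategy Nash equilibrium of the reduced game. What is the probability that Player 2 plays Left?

Player 2's strategy Center is strictly dominated by Right: 8 > 5 and -11 > -14. Eliminate Center.
Set Player 1's expected payoff from Bottom equal to that from Top:
  Player 1's payoff from Bottom: q·8 + (1−q)·(-10) = 18q - 10
  Player 1's payoff from Top: q·(-4) + (1−q)·2 = -6q + 2
  18q - 10 = -6q + 2  ⇒  24q = 12  ⇒  q = 1/2.

q = 1/2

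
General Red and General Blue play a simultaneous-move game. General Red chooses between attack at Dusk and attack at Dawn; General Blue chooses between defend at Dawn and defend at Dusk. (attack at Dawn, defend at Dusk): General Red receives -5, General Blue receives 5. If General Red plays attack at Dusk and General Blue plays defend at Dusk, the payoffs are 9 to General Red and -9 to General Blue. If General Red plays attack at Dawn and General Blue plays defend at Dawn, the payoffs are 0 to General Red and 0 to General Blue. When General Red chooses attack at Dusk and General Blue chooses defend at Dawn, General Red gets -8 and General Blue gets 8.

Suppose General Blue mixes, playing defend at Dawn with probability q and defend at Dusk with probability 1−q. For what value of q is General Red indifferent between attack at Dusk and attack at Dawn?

In a mixed equilibrium General Red is indifferent between attack at Dusk and attack at Dawn; this condition fixes q.
  General Red's payoff to attack at Dusk: q·(-8) + (1−q)·9 = -17q + 9
  General Red's payoff to attack at Dawn: q·0 + (1−q)·(-5) = 5q - 5
  -17q + 9 = 5q - 5  ⇒  -22q = -14  ⇒  q = 7/11.

q = 7/11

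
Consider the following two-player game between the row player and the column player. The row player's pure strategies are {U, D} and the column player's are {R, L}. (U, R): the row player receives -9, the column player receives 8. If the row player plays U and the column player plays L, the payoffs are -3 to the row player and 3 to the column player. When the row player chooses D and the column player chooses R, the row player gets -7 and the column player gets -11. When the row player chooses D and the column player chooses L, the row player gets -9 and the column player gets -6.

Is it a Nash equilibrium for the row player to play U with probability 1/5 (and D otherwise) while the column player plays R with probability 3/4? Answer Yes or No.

No

Given the row player's mix p = 1/5, the column player's payoff from R is -36/5 but from L is -21/5. The column player strictly prefers L, so the column player would not mix.
So the proposed profile is not a Nash equilibrium.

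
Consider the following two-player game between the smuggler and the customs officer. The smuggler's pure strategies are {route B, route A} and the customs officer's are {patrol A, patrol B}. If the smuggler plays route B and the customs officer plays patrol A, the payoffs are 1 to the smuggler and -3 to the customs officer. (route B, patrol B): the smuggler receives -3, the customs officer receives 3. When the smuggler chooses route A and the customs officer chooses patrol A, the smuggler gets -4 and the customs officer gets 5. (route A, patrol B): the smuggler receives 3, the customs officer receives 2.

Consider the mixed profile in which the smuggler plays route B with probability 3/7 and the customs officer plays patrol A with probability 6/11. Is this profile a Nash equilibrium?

No

Given the smuggler's mix p = 3/7, the customs officer's payoff from patrol A is 11/7 but from patrol B is 17/7. The customs officer strictly prefers patrol B, so the customs officer would not mix.
So the proposed profile is not a Nash equilibrium.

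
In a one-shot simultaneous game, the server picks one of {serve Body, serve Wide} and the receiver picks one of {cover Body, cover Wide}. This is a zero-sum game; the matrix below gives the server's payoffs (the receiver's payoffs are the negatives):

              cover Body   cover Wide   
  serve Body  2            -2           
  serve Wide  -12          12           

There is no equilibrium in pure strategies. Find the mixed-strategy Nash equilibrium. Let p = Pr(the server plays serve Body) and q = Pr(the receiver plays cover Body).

The server's mix must leave the receiver indifferent between cover Body and cover Wide.
  the receiver's payoff from cover Body: p·(-2) + (1−p)·12 = -14p + 12
  the receiver's payoff from cover Wide: p·2 + (1−p)·(-12) = 14p - 12
  -14p + 12 = 14p - 12  ⇒  -28p = -24  ⇒  p = 6/7.
The server's indifference between serve Body and serve Wide determines the receiver's mixing probability q:
  the server's payoff from serve Body: q·2 + (1−q)·(-2) = 4q - 2
  the server's payoff from serve Wide: q·(-12) + (1−q)·12 = -24q + 12
  4q - 2 = -24q + 12  ⇒  28q = 14  ⇒  q = 1/2.

p = 6/7, q = 1/2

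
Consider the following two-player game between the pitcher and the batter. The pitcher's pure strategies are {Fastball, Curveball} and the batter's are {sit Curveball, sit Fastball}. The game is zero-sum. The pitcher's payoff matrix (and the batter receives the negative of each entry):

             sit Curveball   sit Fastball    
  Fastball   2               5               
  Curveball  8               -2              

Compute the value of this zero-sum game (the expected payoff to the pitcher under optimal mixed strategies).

v = 44/13

The batter's mix must leave the pitcher indifferent between Fastball and Curveball.
  the pitcher's expected payoff from Fastball: q·2 + (1−q)·5 = -3q + 5
  the pitcher's expected payoff from Curveball: q·8 + (1−q)·(-2) = 10q - 2
  -3q + 5 = 10q - 2  ⇒  -13q = -7  ⇒  q = 7/13.
The value is the pitcher's expected payoff against this mix (using Fastball): (7/13)·2 + (6/13)·5 = 44/13.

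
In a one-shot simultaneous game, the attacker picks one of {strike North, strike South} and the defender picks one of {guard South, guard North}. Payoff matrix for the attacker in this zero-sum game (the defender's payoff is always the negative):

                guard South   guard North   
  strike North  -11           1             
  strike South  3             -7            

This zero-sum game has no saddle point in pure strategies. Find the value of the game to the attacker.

v = -37/11

The attacker's indifference between strike North and strike South determines the defender's mixing probability q:
  the attacker's payoff from strike North: q·(-11) + (1−q)·1 = -12q + 1
  the attacker's payoff from strike South: q·3 + (1−q)·(-7) = 10q - 7
  -12q + 1 = 10q - 7  ⇒  -22q = -8  ⇒  q = 4/11.
The value is the attacker's expected payoff against this mix (using strike North): (4/11)·(-11) + (7/11)·1 = -37/11.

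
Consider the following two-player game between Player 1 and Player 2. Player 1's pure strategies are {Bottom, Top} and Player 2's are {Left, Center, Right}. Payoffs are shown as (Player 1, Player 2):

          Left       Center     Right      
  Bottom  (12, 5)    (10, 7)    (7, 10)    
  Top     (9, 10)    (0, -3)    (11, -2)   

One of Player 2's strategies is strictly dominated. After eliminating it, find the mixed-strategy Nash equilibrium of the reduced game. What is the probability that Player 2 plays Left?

Player 2's strategy Center is strictly dominated by Right: 10 > 7 and -2 > -3. Eliminate Center.
For Player 1 to be willing to mix, Player 1 must be indifferent between Bottom and Top, which pins down Player 2's mix.
  Player 1's payoff from Bottom: q·12 + (1−q)·7 = 5q + 7
  Player 1's payoff from Top: q·9 + (1−q)·11 = -2q + 11
  5q + 7 = -2q + 11  ⇒  7q = 4  ⇒  q = 4/7.

q = 4/7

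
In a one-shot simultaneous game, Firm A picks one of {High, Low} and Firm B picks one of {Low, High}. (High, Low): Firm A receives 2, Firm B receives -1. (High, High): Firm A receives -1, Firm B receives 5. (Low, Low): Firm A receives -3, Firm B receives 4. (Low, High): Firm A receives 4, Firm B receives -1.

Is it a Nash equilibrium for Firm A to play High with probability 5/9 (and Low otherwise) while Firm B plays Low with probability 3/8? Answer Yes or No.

No

Given Firm A's mix p = 5/9, Firm B's payoff from Low is 11/9 but from High is 7/3. Firm B strictly prefers High, so Firm B would not mix.
So the proposed profile is not a Nash equilibrium.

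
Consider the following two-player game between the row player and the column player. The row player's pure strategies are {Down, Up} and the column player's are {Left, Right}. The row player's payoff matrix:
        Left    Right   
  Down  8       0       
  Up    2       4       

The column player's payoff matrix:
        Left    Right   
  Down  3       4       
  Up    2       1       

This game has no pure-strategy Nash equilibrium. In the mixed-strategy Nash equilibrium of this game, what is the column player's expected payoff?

5/2

In a mixed equilibrium the column player is indifferent between Left and Right; this condition fixes p.
  the column player's expected payoff from Left: p·3 + (1−p)·2 = p + 2
  the column player's expected payoff from Right: p·4 + (1−p)·1 = 3p + 1
  p + 2 = 3p + 1  ⇒  -2p = -1  ⇒  p = 1/2.
At equilibrium the column player is indifferent across columns, so the column player's payoff equals the payoff from Left: (1/2)·3 + (1/2)·2 = 5/2.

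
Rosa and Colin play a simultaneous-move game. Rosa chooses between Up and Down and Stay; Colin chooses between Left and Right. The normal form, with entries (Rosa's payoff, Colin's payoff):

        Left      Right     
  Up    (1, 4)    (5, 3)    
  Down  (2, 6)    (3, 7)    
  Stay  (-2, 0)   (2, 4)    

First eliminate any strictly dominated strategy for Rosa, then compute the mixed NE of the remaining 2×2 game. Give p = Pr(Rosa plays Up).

p = 1/2

Rosa's strategy Stay is strictly dominated by Up: 1 > -2 and 5 > 2. Eliminate Stay.
Colin's indifference between Left and Right determines Rosa's mixing probability p:
  Colin's expected payoff from Left: p·4 + (1−p)·6 = -2p + 6
  Colin's expected payoff from Right: p·3 + (1−p)·7 = -4p + 7
  -2p + 6 = -4p + 7  ⇒  2p = 1  ⇒  p = 1/2.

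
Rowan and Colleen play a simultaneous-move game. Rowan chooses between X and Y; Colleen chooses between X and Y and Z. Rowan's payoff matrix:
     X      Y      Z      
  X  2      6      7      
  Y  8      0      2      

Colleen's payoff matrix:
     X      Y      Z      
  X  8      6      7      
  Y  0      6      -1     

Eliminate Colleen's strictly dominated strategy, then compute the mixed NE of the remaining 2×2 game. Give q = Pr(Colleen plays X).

q = 1/2

Colleen's strategy Z is strictly dominated by X: 8 > 7 and 0 > -1. Eliminate Z.
Set Rowan's expected payoff from X equal to that from Y:
  Rowan's expected payoff from X: q·2 + (1−q)·6 = -4q + 6
  Rowan's expected payoff from Y: q·8 + (1−q)·0 = 8q
  -4q + 6 = 8q  ⇒  -12q = -6  ⇒  q = 1/2.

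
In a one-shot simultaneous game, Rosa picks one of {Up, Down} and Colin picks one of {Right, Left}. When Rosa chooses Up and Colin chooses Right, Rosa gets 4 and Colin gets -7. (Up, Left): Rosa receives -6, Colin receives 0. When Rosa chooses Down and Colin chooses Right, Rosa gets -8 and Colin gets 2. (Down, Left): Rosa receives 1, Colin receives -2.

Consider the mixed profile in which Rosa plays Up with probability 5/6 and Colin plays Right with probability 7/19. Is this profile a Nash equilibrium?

Given Rosa's mix p = 5/6, Colin's payoff from Right is -11/2 but from Left is -1/3. Colin strictly prefers Left, so Colin would not mix.
So the proposed profile is not a Nash equilibrium.

No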